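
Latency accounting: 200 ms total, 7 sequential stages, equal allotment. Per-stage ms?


Formula: per_stage = total_budget / stages
per_stage = 200 / 7
per_stage = 28.57 ms

28.57 ms


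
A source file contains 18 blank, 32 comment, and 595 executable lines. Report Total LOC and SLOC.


Total LOC = blank + comment + code
Total LOC = 18 + 32 + 595 = 645
SLOC (source only) = code = 595

Total LOC: 645, SLOC: 595


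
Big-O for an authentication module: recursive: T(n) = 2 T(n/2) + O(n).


Reasoning: master theorem case 2 (merge-sort recurrence)
Complexity: O(n log n)

O(n log n)


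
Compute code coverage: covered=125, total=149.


Coverage = covered / total * 100
Coverage = 125 / 149 * 100
Coverage = 83.89%

83.89%


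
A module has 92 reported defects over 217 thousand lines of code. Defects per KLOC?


Defect density = defects / KLOC
Defect density = 92 / 217
Defect density = 0.424 defects/KLOC

0.424 defects/KLOC


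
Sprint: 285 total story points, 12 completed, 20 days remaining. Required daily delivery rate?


Formula: Required rate = Remaining points / Days left
Remaining = 285 - 12 = 273 points
Required rate = 273 / 20 = 13.65 points/day

13.65 points/day


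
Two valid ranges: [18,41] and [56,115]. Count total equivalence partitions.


Valid ranges: [18,41] and [56,115]
Class 1: x < 18 — invalid
Class 2: 18 ≤ x ≤ 41 — valid
Class 3: 41 < x < 56 — invalid (gap between ranges)
Class 4: 56 ≤ x ≤ 115 — valid
Class 5: x > 115 — invalid
Total equivalence classes: 5

5 equivalence classes


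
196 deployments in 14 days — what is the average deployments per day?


Formula: deployments per day = releases / days
= 196 / 14
= 14.0 deploys/day
(equivalently, 98.0 deploys/week)

14.0 deploys/day


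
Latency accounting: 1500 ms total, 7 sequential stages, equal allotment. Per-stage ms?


Formula: per_stage = total_budget / stages
per_stage = 1500 / 7
per_stage = 214.29 ms

214.29 ms


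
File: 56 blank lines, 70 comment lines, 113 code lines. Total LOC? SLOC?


Total LOC = blank + comment + code
Total LOC = 56 + 70 + 113 = 239
SLOC (source only) = code = 113

Total LOC: 239, SLOC: 113


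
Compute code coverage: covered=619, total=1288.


Coverage = covered / total * 100
Coverage = 619 / 1288 * 100
Coverage = 48.06%

48.06%


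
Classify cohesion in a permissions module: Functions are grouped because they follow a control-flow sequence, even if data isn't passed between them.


Reasoning: Grouped by order of execution within a routine, not by data flow
Type: Procedural cohesion

Procedural cohesion


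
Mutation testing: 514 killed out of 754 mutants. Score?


Mutation score = killed / total * 100
Mutation score = 514 / 754 * 100
Mutation score = 68.17%

68.17%


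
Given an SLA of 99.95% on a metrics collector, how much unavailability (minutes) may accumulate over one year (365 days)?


Formula: allowed downtime = period * (100 - SLA) / 100
Period (year (365 days)) = 525600 minutes
Unavailability fraction = (100 - 99.95) / 100
Allowed downtime = 525600 * (100 - 99.95) / 100
Allowed downtime = 262.8 minutes

262.8 minutes


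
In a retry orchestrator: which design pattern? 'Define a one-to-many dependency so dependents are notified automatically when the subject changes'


This matches the Observer pattern

Observer


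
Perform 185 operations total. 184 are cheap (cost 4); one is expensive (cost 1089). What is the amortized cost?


Formula: Amortized cost = Total cost / Operations
Total cost = (184 * 4) + (1 * 1089)
Total cost = 736 + 1089 = 1825
Amortized = 1825 / 185 = 9.8649

9.8649


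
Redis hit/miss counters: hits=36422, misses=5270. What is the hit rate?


Formula: hit rate = hits / (hits + misses) * 100
hit rate = 36422 / (36422 + 5270) * 100
hit rate = 36422 / 41692 * 100
hit rate = 87.36%

87.36%


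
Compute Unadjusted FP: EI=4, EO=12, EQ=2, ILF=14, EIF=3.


UFP = EI*4 + EO*5 + EQ*4 + ILF*10 + EIF*7
UFP = 4*4 + 12*5 + 2*4 + 14*10 + 3*7
UFP = 16 + 60 + 8 + 140 + 21
UFP = 245

245


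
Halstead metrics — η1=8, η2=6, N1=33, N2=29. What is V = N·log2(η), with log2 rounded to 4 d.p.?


Formula: V = N * log2(η), where N = N1 + N2 and η = η1 + η2
η = 8 + 6 = 14
N = 33 + 29 = 62
log2(14) ≈ 3.8074
V = 62 * 3.8074 = 236.06

236.06


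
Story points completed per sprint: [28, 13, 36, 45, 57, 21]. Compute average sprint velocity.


Formula: Avg velocity = Total points / Number of sprints
Points: [28, 13, 36, 45, 57, 21]
Sum = 28 + 13 + 36 + 45 + 57 + 21 = 200
Avg velocity = 200 / 6 = 33.33 points/sprint

33.33 points/sprint


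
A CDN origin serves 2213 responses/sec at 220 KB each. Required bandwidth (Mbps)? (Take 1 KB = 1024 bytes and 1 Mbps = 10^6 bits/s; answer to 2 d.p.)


Formula: Mbps = payload_bytes * RPS * 8 / 1e6
Payload per request = 220 KB = 220 * 1024 = 225280 bytes
Total bytes/sec = 225280 * 2213 = 498544640
Total bits/sec = 498544640 * 8 = 3988357120
Mbps = 3988357120 / 1e6 = 3988.36

3988.36 Mbps


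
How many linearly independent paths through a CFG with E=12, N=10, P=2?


Formula: V(G) = E - N + 2P
V(G) = 12 - 10 + 2*2
V(G) = 2 + 4
V(G) = 6

6


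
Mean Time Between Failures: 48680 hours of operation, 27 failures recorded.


Formula: MTBF = Total operating time / Number of failures
MTBF = 48680 / 27
MTBF = 1802.96 hours

1802.96 hours


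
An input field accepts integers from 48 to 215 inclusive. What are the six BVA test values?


Range: [48, 215]
Boundaries: just below min, min, min+1, max-1, max, just above max
Values: [47, 48, 49, 214, 215, 216]

[47, 48, 49, 214, 215, 216]


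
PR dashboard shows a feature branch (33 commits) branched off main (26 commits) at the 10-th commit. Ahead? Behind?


Common ancestor: commit #10
feature commits after divergence: 33 - 10 = 23
main commits after divergence: 26 - 10 = 16
feature is 23 commits ahead of main
main is 16 commits ahead of feature

feature ahead: 23, main ahead: 16


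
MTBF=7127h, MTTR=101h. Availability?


Availability = MTBF / (MTBF + MTTR)
Availability = 7127 / (7127 + 101)
Availability = 7127 / 7228
Availability = 98.6027%

98.6027%


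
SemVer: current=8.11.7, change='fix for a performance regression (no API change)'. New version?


Current: 8.11.7
Change category: 'fix for a performance regression (no API change)' → patch bump
SemVer rule: patch bump → increment PATCH (MAJOR and MINOR unchanged)
New: 8.11.8

8.11.8


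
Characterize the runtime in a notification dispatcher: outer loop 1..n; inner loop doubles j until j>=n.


Reasoning: linear outer times logarithmic inner
Complexity: O(n log n)

O(n log n)


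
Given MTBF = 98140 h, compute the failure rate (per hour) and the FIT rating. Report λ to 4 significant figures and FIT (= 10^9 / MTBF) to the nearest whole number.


Formula: λ = 1 / MTBF; FIT = λ × 1e9 = 1e9 / MTBF
λ = 1 / 98140 ≈ 1.019e-05 failures/hour
FIT = 1e9 / 98140 ≈ 10190 failures per 1e9 hours (nearest whole number)

λ = 1.019e-05 /h, FIT = 10190


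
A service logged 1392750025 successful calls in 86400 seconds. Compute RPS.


Formula: throughput = requests / seconds
throughput = 1392750025 / 86400
throughput = 16119.79 requests/second

16119.79 requests/second


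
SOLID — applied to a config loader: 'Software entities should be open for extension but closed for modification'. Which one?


This describes the Open/Closed Principle (OCP)

Open/Closed Principle (OCP)


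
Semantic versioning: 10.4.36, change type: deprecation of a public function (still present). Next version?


Current: 10.4.36
Change category: 'deprecation of a public function (still present)' → minor bump
SemVer rule: minor bump → increment MINOR, reset PATCH to 0 (MAJOR unchanged)
New: 10.5.0

10.5.0


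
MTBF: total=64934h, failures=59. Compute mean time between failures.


Formula: MTBF = Total operating time / Number of failures
MTBF = 64934 / 59
MTBF = 1100.58 hours

1100.58 hours


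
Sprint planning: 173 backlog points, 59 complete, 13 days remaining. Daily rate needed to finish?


Formula: Required rate = Remaining points / Days left
Remaining = 173 - 59 = 114 points
Required rate = 114 / 13 = 8.77 points/day

8.77 points/day


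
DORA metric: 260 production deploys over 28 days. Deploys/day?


Formula: deployments per day = releases / days
= 260 / 28
= 9.286 deploys/day
(equivalently, 65.0 deploys/week)

9.286 deploys/day


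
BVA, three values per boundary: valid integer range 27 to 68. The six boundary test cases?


Range: [27, 68]
Boundaries: just below min, min, min+1, max-1, max, just above max
Values: [26, 27, 28, 67, 68, 69]

[26, 27, 28, 67, 68, 69]


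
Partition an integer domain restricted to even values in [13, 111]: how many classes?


Constraint: even integers in [13, 111]
Class 1: x < 13 — out-of-range invalid
Class 2: x in [13,111] but odd — wrong type invalid
Class 3: x in [13,111] and even — valid
Class 4: x > 111 — out-of-range invalid
Total equivalence classes: 4

4 equivalence classes


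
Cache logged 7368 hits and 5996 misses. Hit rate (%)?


Formula: hit rate = hits / (hits + misses) * 100
hit rate = 7368 / (7368 + 5996) * 100
hit rate = 7368 / 13364 * 100
hit rate = 55.13%

55.13%


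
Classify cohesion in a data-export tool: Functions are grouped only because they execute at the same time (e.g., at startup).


Reasoning: Related by timing only
Type: Temporal cohesion

Temporal cohesion


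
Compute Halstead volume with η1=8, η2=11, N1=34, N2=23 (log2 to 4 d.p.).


Formula: V = N * log2(η), where N = N1 + N2 and η = η1 + η2
η = 8 + 11 = 19
N = 34 + 23 = 57
log2(19) ≈ 4.2479
V = 57 * 4.2479 = 242.13

242.13


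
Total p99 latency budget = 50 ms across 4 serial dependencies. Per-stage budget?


Formula: per_stage = total_budget / stages
per_stage = 50 / 4
per_stage = 12.5 ms

12.5 ms


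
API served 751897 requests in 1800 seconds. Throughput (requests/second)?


Formula: throughput = requests / seconds
throughput = 751897 / 1800
throughput = 417.72 requests/second

417.72 requests/second


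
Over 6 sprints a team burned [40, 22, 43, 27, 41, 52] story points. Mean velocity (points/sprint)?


Formula: Avg velocity = Total points / Number of sprints
Points: [40, 22, 43, 27, 41, 52]
Sum = 40 + 22 + 43 + 27 + 41 + 52 = 225
Avg velocity = 225 / 6 = 37.5 points/sprint

37.5 points/sprint


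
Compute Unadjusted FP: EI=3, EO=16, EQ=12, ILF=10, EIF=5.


UFP = EI*4 + EO*5 + EQ*4 + ILF*10 + EIF*7
UFP = 3*4 + 16*5 + 12*4 + 10*10 + 5*7
UFP = 12 + 80 + 48 + 100 + 35
UFP = 275

275


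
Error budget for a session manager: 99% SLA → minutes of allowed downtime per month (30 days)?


Formula: allowed downtime = period * (100 - SLA) / 100
Period (month (30 days)) = 43200 minutes
Unavailability fraction = (100 - 99.0) / 100
Allowed downtime = 43200 * (100 - 99.0) / 100
Allowed downtime = 432.0 minutes

432.0 minutes


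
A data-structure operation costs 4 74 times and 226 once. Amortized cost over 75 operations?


Formula: Amortized cost = Total cost / Operations
Total cost = (74 * 4) + (1 * 226)
Total cost = 296 + 226 = 522
Amortized = 522 / 75 = 6.96

6.96


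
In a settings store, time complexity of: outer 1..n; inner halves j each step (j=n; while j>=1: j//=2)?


Reasoning: n times log n
Complexity: O(n log n)

O(n log n)


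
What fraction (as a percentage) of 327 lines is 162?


Coverage = covered / total * 100
Coverage = 162 / 327 * 100
Coverage = 49.54%

49.54%


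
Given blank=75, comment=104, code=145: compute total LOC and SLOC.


Total LOC = blank + comment + code
Total LOC = 75 + 104 + 145 = 324
SLOC (source only) = code = 145

Total LOC: 324, SLOC: 145


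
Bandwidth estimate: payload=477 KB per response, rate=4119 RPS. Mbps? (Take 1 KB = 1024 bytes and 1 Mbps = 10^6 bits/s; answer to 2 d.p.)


Formula: Mbps = payload_bytes * RPS * 8 / 1e6
Payload per request = 477 KB = 477 * 1024 = 488448 bytes
Total bytes/sec = 488448 * 4119 = 2011917312
Total bits/sec = 2011917312 * 8 = 16095338496
Mbps = 16095338496 / 1e6 = 16095.34

16095.34 Mbps


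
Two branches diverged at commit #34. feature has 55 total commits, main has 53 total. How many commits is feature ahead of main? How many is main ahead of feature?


Common ancestor: commit #34
feature commits after divergence: 55 - 34 = 21
main commits after divergence: 53 - 34 = 19
feature is 21 commits ahead of main
main is 19 commits ahead of feature

feature ahead: 21, main ahead: 19


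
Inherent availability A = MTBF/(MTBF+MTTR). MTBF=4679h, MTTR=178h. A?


Availability = MTBF / (MTBF + MTTR)
Availability = 4679 / (4679 + 178)
Availability = 4679 / 4857
Availability = 96.3352%

96.3352%


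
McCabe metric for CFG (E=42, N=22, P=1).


Formula: V(G) = E - N + 2P
V(G) = 42 - 22 + 2*1
V(G) = 20 + 2
V(G) = 22

22


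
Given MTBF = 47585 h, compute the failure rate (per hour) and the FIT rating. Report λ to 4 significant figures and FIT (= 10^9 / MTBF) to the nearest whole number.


Formula: λ = 1 / MTBF; FIT = λ × 1e9 = 1e9 / MTBF
λ = 1 / 47585 ≈ 2.102e-05 failures/hour
FIT = 1e9 / 47585 ≈ 21015 failures per 1e9 hours (nearest whole number)

λ = 2.102e-05 /h, FIT = 21015


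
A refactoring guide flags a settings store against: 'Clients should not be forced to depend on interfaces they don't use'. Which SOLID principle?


This describes the Interface Segregation Principle (ISP)

Interface Segregation Principle (ISP)


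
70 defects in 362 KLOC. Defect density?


Defect density = defects / KLOC
Defect density = 70 / 362
Defect density = 0.193 defects/KLOC

0.193 defects/KLOC


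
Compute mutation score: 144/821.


Mutation score = killed / total * 100
Mutation score = 144 / 821 * 100
Mutation score = 17.54%

17.54%


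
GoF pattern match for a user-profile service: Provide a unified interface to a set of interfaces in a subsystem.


This matches the Facade pattern

Facade


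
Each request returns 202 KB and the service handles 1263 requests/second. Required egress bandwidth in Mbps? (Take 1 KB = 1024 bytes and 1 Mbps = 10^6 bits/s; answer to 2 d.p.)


Formula: Mbps = payload_bytes * RPS * 8 / 1e6
Payload per request = 202 KB = 202 * 1024 = 206848 bytes
Total bytes/sec = 206848 * 1263 = 261249024
Total bits/sec = 261249024 * 8 = 2089992192
Mbps = 2089992192 / 1e6 = 2089.99

2089.99 Mbps


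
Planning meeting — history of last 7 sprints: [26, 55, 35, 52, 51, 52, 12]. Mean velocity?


Formula: Avg velocity = Total points / Number of sprints
Points: [26, 55, 35, 52, 51, 52, 12]
Sum = 26 + 55 + 35 + 52 + 51 + 52 + 12 = 283
Avg velocity = 283 / 7 = 40.43 points/sprint

40.43 points/sprint


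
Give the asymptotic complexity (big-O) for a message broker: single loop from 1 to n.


Reasoning: one pass through n items
Complexity: O(n)

O(n)


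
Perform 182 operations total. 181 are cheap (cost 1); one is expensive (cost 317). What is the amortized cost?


Formula: Amortized cost = Total cost / Operations
Total cost = (181 * 1) + (1 * 317)
Total cost = 181 + 317 = 498
Amortized = 498 / 182 = 2.7363

2.7363


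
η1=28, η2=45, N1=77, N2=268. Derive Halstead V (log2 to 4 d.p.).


Formula: V = N * log2(η), where N = N1 + N2 and η = η1 + η2
η = 28 + 45 = 73
N = 77 + 268 = 345
log2(73) ≈ 6.1898
V = 345 * 6.1898 = 2135.48

2135.48


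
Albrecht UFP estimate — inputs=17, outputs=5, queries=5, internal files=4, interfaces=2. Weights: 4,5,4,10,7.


UFP = EI*4 + EO*5 + EQ*4 + ILF*10 + EIF*7
UFP = 17*4 + 5*5 + 5*4 + 4*10 + 2*7
UFP = 68 + 25 + 20 + 40 + 14
UFP = 167

167


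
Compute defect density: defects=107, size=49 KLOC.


Defect density = defects / KLOC
Defect density = 107 / 49
Defect density = 2.184 defects/KLOC

2.184 defects/KLOC


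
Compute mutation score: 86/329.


Mutation score = killed / total * 100
Mutation score = 86 / 329 * 100
Mutation score = 26.14%

26.14%


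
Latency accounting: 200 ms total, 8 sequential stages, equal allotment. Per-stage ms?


Formula: per_stage = total_budget / stages
per_stage = 200 / 8
per_stage = 25.0 ms

25.0 ms


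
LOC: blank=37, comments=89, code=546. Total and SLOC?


Total LOC = blank + comment + code
Total LOC = 37 + 89 + 546 = 672
SLOC (source only) = code = 546

Total LOC: 672, SLOC: 546


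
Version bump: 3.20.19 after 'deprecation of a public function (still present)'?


Current: 3.20.19
Change category: 'deprecation of a public function (still present)' → minor bump
SemVer rule: minor bump → increment MINOR, reset PATCH to 0 (MAJOR unchanged)
New: 3.21.0

3.21.0


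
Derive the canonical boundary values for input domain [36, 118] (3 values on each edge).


Range: [36, 118]
Boundaries: just below min, min, min+1, max-1, max, just above max
Values: [35, 36, 37, 117, 118, 119]

[35, 36, 37, 117, 118, 119]


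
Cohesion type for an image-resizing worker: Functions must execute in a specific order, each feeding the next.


Reasoning: Output of one is input to next
Type: Sequential cohesion

Sequential cohesion


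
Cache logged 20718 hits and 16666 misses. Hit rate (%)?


Formula: hit rate = hits / (hits + misses) * 100
hit rate = 20718 / (20718 + 16666) * 100
hit rate = 20718 / 37384 * 100
hit rate = 55.42%

55.42%


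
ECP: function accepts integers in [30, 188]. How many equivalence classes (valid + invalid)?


Valid range: [30, 188]
Class 1: x < 30 — invalid
Class 2: 30 ≤ x ≤ 188 — valid
Class 3: x > 188 — invalid
Total equivalence classes: 3

3 equivalence classes


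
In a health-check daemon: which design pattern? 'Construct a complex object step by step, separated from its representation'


This matches the Builder pattern

Builder


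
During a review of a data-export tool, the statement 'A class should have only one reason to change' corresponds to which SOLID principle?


This describes the Single Responsibility Principle (SRP)

Single Responsibility Principle (SRP)


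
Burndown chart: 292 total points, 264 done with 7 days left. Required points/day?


Formula: Required rate = Remaining points / Days left
Remaining = 292 - 264 = 28 points
Required rate = 28 / 7 = 4.0 points/day

4.0 points/day


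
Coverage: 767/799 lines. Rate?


Coverage = covered / total * 100
Coverage = 767 / 799 * 100
Coverage = 95.99%

95.99%


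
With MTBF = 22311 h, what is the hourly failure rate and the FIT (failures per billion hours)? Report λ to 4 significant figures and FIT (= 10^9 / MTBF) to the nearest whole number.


Formula: λ = 1 / MTBF; FIT = λ × 1e9 = 1e9 / MTBF
λ = 1 / 22311 ≈ 4.482e-05 failures/hour
FIT = 1e9 / 22311 ≈ 44821 failures per 1e9 hours (nearest whole number)

λ = 4.482e-05 /h, FIT = 44821


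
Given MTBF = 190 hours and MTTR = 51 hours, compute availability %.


Availability = MTBF / (MTBF + MTTR)
Availability = 190 / (190 + 51)
Availability = 190 / 241
Availability = 78.8382%

78.8382%


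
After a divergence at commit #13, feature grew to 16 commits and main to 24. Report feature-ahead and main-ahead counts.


Common ancestor: commit #13
feature commits after divergence: 16 - 13 = 3
main commits after divergence: 24 - 13 = 11
feature is 3 commits ahead of main
main is 11 commits ahead of feature

feature ahead: 3, main ahead: 11


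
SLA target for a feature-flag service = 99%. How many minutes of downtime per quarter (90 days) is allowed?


Formula: allowed downtime = period * (100 - SLA) / 100
Period (quarter (90 days)) = 129600 minutes
Unavailability fraction = (100 - 99.0) / 100
Allowed downtime = 129600 * (100 - 99.0) / 100
Allowed downtime = 1296.0 minutes

1296.0 minutes


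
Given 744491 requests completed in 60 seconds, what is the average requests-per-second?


Formula: throughput = requests / seconds
throughput = 744491 / 60
throughput = 12408.18 requests/second

12408.18 requests/second


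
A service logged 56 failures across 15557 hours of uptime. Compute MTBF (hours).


Formula: MTBF = Total operating time / Number of failures
MTBF = 15557 / 56
MTBF = 277.8 hours

277.8 hours


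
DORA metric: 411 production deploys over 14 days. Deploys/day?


Formula: deployments per day = releases / days
= 411 / 14
= 29.357 deploys/day
(equivalently, 205.5 deploys/week)

29.357 deploys/day


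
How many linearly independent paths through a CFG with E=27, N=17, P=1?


Formula: V(G) = E - N + 2P
V(G) = 27 - 17 + 2*1
V(G) = 10 + 2
V(G) = 12

12


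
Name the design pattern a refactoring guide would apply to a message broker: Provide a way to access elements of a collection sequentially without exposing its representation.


This matches the Iterator pattern

Iterator


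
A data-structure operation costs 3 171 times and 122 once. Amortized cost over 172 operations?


Formula: Amortized cost = Total cost / Operations
Total cost = (171 * 3) + (1 * 122)
Total cost = 513 + 122 = 635
Amortized = 635 / 172 = 3.6919

3.6919


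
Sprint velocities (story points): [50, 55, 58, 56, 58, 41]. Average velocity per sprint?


Formula: Avg velocity = Total points / Number of sprints
Points: [50, 55, 58, 56, 58, 41]
Sum = 50 + 55 + 58 + 56 + 58 + 41 = 318
Avg velocity = 318 / 6 = 53.0 points/sprint

53.0 points/sprint


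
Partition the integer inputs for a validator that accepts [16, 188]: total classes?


Valid range: [16, 188]
Class 1: x < 16 — invalid
Class 2: 16 ≤ x ≤ 188 — valid
Class 3: x > 188 — invalid
Total equivalence classes: 3

3 equivalence classes


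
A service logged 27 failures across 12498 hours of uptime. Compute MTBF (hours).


Formula: MTBF = Total operating time / Number of failures
MTBF = 12498 / 27
MTBF = 462.89 hours

462.89 hours


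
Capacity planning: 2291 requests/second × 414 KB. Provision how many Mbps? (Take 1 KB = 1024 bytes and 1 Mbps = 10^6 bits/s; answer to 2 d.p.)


Formula: Mbps = payload_bytes * RPS * 8 / 1e6
Payload per request = 414 KB = 414 * 1024 = 423936 bytes
Total bytes/sec = 423936 * 2291 = 971237376
Total bits/sec = 971237376 * 8 = 7769899008
Mbps = 7769899008 / 1e6 = 7769.9

7769.9 Mbps


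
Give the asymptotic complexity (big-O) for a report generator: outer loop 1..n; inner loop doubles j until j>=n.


Reasoning: linear outer times logarithmic inner
Complexity: O(n log n)

O(n log n)


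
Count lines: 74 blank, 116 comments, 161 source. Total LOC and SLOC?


Total LOC = blank + comment + code
Total LOC = 74 + 116 + 161 = 351
SLOC (source only) = code = 161

Total LOC: 351, SLOC: 161


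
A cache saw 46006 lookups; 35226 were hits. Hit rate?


Formula: hit rate = hits / (hits + misses) * 100
hit rate = 35226 / (35226 + 10780) * 100
hit rate = 35226 / 46006 * 100
hit rate = 76.57%

76.57%


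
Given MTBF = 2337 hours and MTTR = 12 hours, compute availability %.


Availability = MTBF / (MTBF + MTTR)
Availability = 2337 / (2337 + 12)
Availability = 2337 / 2349
Availability = 99.4891%

99.4891%


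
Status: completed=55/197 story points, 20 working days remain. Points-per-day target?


Formula: Required rate = Remaining points / Days left
Remaining = 197 - 55 = 142 points
Required rate = 142 / 20 = 7.1 points/day

7.1 points/day


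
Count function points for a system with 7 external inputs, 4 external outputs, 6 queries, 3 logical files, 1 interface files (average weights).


UFP = EI*4 + EO*5 + EQ*4 + ILF*10 + EIF*7
UFP = 7*4 + 4*5 + 6*4 + 3*10 + 1*7
UFP = 28 + 20 + 24 + 30 + 7
UFP = 109

109


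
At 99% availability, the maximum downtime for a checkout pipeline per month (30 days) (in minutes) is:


Formula: allowed downtime = period * (100 - SLA) / 100
Period (month (30 days)) = 43200 minutes
Unavailability fraction = (100 - 99.0) / 100
Allowed downtime = 43200 * (100 - 99.0) / 100
Allowed downtime = 432.0 minutes

432.0 minutes


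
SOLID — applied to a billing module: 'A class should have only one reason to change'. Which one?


This describes the Single Responsibility Principle (SRP)

Single Responsibility Principle (SRP)


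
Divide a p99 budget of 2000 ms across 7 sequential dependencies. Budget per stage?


Formula: per_stage = total_budget / stages
per_stage = 2000 / 7
per_stage = 285.71 ms

285.71 ms


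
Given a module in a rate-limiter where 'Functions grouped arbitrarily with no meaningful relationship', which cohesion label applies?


Reasoning: Worst: random grouping
Type: Coincidental cohesion

Coincidental cohesion


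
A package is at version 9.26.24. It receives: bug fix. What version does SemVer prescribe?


Current: 9.26.24
Change category: 'bug fix' → patch bump
SemVer rule: patch bump → increment PATCH (MAJOR and MINOR unchanged)
New: 9.26.25

9.26.25


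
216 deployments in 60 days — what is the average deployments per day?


Formula: deployments per day = releases / days
= 216 / 60
= 3.6 deploys/day
(equivalently, 25.2 deploys/week)

3.6 deploys/day


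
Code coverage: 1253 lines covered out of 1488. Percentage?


Coverage = covered / total * 100
Coverage = 1253 / 1488 * 100
Coverage = 84.21%

84.21%


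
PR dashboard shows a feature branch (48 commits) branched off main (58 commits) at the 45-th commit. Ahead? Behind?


Common ancestor: commit #45
feature commits after divergence: 48 - 45 = 3
main commits after divergence: 58 - 45 = 13
feature is 3 commits ahead of main
main is 13 commits ahead of feature

feature ahead: 3, main ahead: 13


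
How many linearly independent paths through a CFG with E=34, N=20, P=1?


Formula: V(G) = E - N + 2P
V(G) = 34 - 20 + 2*1
V(G) = 14 + 2
V(G) = 16

16


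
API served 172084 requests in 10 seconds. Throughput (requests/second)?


Formula: throughput = requests / seconds
throughput = 172084 / 10
throughput = 17208.4 requests/second

17208.4 requests/second


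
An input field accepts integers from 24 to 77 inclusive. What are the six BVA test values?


Range: [24, 77]
Boundaries: just below min, min, min+1, max-1, max, just above max
Values: [23, 24, 25, 76, 77, 78]

[23, 24, 25, 76, 77, 78]


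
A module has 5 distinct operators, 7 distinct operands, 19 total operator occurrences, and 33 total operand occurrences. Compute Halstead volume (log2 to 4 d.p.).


Formula: V = N * log2(η), where N = N1 + N2 and η = η1 + η2
η = 5 + 7 = 12
N = 19 + 33 = 52
log2(12) ≈ 3.5850
V = 52 * 3.5850 = 186.42

186.42


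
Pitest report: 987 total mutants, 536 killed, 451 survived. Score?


Mutation score = killed / total * 100
Mutation score = 536 / 987 * 100
Mutation score = 54.31%

54.31%


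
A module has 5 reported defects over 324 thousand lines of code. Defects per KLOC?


Defect density = defects / KLOC
Defect density = 5 / 324
Defect density = 0.015 defects/KLOC

0.015 defects/KLOC


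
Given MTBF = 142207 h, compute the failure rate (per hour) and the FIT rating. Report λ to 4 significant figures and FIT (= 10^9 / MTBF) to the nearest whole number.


Formula: λ = 1 / MTBF; FIT = λ × 1e9 = 1e9 / MTBF
λ = 1 / 142207 ≈ 7.032e-06 failures/hour
FIT = 1e9 / 142207 ≈ 7032 failures per 1e9 hours (nearest whole number)

λ = 7.032e-06 /h, FIT = 7032


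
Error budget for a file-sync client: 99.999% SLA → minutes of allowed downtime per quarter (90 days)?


Formula: allowed downtime = period * (100 - SLA) / 100
Period (quarter (90 days)) = 129600 minutes
Unavailability fraction = (100 - 99.999) / 100
Allowed downtime = 129600 * (100 - 99.999) / 100
Allowed downtime = 1.296 minutes

1.296 minutes


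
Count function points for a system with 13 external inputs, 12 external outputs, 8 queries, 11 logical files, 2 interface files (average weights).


UFP = EI*4 + EO*5 + EQ*4 + ILF*10 + EIF*7
UFP = 13*4 + 12*5 + 8*4 + 11*10 + 2*7
UFP = 52 + 60 + 32 + 110 + 14
UFP = 268

268


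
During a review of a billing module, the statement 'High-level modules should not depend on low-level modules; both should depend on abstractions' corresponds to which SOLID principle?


This describes the Dependency Inversion Principle (DIP)

Dependency Inversion Principle (DIP)


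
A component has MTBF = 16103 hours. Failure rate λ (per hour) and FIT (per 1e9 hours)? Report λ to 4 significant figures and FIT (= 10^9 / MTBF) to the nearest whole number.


Formula: λ = 1 / MTBF; FIT = λ × 1e9 = 1e9 / MTBF
λ = 1 / 16103 ≈ 6.210e-05 failures/hour
FIT = 1e9 / 16103 ≈ 62100 failures per 1e9 hours (nearest whole number)

λ = 6.210e-05 /h, FIT = 62100


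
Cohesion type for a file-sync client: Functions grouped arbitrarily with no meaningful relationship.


Reasoning: Worst: random grouping
Type: Coincidental cohesion

Coincidental cohesion


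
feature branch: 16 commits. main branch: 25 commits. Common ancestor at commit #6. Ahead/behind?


Common ancestor: commit #6
feature commits after divergence: 16 - 6 = 10
main commits after divergence: 25 - 6 = 19
feature is 10 commits ahead of main
main is 19 commits ahead of feature

feature ahead: 10, main ahead: 19


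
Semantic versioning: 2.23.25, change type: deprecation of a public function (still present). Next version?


Current: 2.23.25
Change category: 'deprecation of a public function (still present)' → minor bump
SemVer rule: minor bump → increment MINOR, reset PATCH to 0 (MAJOR unchanged)
New: 2.24.0

2.24.0


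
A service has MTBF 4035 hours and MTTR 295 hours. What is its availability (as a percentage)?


Availability = MTBF / (MTBF + MTTR)
Availability = 4035 / (4035 + 295)
Availability = 4035 / 4330
Availability = 93.1871%

93.1871%


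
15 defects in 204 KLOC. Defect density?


Defect density = defects / KLOC
Defect density = 15 / 204
Defect density = 0.074 defects/KLOC

0.074 defects/KLOC


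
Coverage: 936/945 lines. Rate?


Coverage = covered / total * 100
Coverage = 936 / 945 * 100
Coverage = 99.05%

99.05%


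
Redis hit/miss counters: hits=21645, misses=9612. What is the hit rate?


Formula: hit rate = hits / (hits + misses) * 100
hit rate = 21645 / (21645 + 9612) * 100
hit rate = 21645 / 31257 * 100
hit rate = 69.25%

69.25%


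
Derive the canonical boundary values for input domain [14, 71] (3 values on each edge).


Range: [14, 71]
Boundaries: just below min, min, min+1, max-1, max, just above max
Values: [13, 14, 15, 70, 71, 72]

[13, 14, 15, 70, 71, 72]


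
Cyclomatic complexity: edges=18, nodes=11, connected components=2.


Formula: V(G) = E - N + 2P
V(G) = 18 - 11 + 2*2
V(G) = 7 + 4
V(G) = 11

11


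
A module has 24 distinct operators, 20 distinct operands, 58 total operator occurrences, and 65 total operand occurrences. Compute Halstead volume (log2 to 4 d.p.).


Formula: V = N * log2(η), where N = N1 + N2 and η = η1 + η2
η = 24 + 20 = 44
N = 58 + 65 = 123
log2(44) ≈ 5.4594
V = 123 * 5.4594 = 671.51

671.51


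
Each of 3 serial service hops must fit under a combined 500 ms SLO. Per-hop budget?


Formula: per_stage = total_budget / stages
per_stage = 500 / 3
per_stage = 166.67 ms

166.67 ms


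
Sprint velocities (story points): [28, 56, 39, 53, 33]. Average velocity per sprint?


Formula: Avg velocity = Total points / Number of sprints
Points: [28, 56, 39, 53, 33]
Sum = 28 + 56 + 39 + 53 + 33 = 209
Avg velocity = 209 / 5 = 41.8 points/sprint

41.8 points/sprint


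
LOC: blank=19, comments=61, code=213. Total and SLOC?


Total LOC = blank + comment + code
Total LOC = 19 + 61 + 213 = 293
SLOC (source only) = code = 213

Total LOC: 293, SLOC: 213


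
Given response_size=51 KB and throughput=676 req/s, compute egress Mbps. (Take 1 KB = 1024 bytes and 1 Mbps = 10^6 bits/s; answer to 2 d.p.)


Formula: Mbps = payload_bytes * RPS * 8 / 1e6
Payload per request = 51 KB = 51 * 1024 = 52224 bytes
Total bytes/sec = 52224 * 676 = 35303424
Total bits/sec = 35303424 * 8 = 282427392
Mbps = 282427392 / 1e6 = 282.43

282.43 Mbps


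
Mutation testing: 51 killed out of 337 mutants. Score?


Mutation score = killed / total * 100
Mutation score = 51 / 337 * 100
Mutation score = 15.13%

15.13%


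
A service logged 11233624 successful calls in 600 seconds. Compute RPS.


Formula: throughput = requests / seconds
throughput = 11233624 / 600
throughput = 18722.71 requests/second

18722.71 requests/second


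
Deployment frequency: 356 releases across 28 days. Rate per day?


Formula: deployments per day = releases / days
= 356 / 28
= 12.714 deploys/day
(equivalently, 89.0 deploys/week)

12.714 deploys/day


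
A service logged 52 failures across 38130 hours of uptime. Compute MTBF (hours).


Formula: MTBF = Total operating time / Number of failures
MTBF = 38130 / 52
MTBF = 733.27 hours

733.27 hours


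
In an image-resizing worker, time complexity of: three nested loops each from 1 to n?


Reasoning: three levels of nesting over n
Complexity: O(n^3)

O(n^3)


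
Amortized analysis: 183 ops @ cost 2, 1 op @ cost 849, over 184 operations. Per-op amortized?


Formula: Amortized cost = Total cost / Operations
Total cost = (183 * 2) + (1 * 849)
Total cost = 366 + 849 = 1215
Amortized = 1215 / 184 = 6.6033

6.6033


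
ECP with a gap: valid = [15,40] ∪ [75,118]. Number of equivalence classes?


Valid ranges: [15,40] and [75,118]
Class 1: x < 15 — invalid
Class 2: 15 ≤ x ≤ 40 — valid
Class 3: 40 < x < 75 — invalid (gap between ranges)
Class 4: 75 ≤ x ≤ 118 — valid
Class 5: x > 118 — invalid
Total equivalence classes: 5

5 equivalence classes


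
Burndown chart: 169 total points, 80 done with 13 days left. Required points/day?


Formula: Required rate = Remaining points / Days left
Remaining = 169 - 80 = 89 points
Required rate = 89 / 13 = 6.85 points/day

6.85 points/day


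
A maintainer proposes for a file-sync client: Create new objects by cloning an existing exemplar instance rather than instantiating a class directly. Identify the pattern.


This matches the Prototype pattern

Prototype


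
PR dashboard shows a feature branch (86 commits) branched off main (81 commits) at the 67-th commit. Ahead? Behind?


Common ancestor: commit #67
feature commits after divergence: 86 - 67 = 19
main commits after divergence: 81 - 67 = 14
feature is 19 commits ahead of main
main is 14 commits ahead of feature

feature ahead: 19, main ahead: 14


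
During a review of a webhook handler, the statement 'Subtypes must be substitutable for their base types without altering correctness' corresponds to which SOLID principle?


This describes the Liskov Substitution Principle (LSP)

Liskov Substitution Principle (LSP)


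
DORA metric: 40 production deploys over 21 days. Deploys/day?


Formula: deployments per day = releases / days
= 40 / 21
= 1.905 deploys/day
(equivalently, 13.33 deploys/week)

1.905 deploys/day


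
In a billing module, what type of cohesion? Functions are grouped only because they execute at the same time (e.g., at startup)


Reasoning: Related by timing only
Type: Temporal cohesion

Temporal cohesion


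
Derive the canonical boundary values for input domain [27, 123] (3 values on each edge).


Range: [27, 123]
Boundaries: just below min, min, min+1, max-1, max, just above max
Values: [26, 27, 28, 122, 123, 124]

[26, 27, 28, 122, 123, 124]


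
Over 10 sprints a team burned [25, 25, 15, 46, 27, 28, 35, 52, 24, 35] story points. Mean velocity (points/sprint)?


Formula: Avg velocity = Total points / Number of sprints
Points: [25, 25, 15, 46, 27, 28, 35, 52, 24, 35]
Sum = 25 + 25 + 15 + 46 + 27 + 28 + 35 + 52 + 24 + 35 = 312
Avg velocity = 312 / 10 = 31.2 points/sprint

31.2 points/sprint


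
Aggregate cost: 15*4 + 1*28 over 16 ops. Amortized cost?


Formula: Amortized cost = Total cost / Operations
Total cost = (15 * 4) + (1 * 28)
Total cost = 60 + 28 = 88
Amortized = 88 / 16 = 5.5

5.5


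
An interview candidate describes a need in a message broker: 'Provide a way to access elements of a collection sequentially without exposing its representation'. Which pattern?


This matches the Iterator pattern

Iterator


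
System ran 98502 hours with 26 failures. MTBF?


Formula: MTBF = Total operating time / Number of failures
MTBF = 98502 / 26
MTBF = 3788.54 hours

3788.54 hours


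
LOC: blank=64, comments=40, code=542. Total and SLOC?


Total LOC = blank + comment + code
Total LOC = 64 + 40 + 542 = 646
SLOC (source only) = code = 542

Total LOC: 646, SLOC: 542


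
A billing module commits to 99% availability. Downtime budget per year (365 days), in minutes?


Formula: allowed downtime = period * (100 - SLA) / 100
Period (year (365 days)) = 525600 minutes
Unavailability fraction = (100 - 99.0) / 100
Allowed downtime = 525600 * (100 - 99.0) / 100
Allowed downtime = 5256.0 minutes

5256.0 minutes


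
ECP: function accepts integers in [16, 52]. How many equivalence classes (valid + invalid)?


Valid range: [16, 52]
Class 1: x < 16 — invalid
Class 2: 16 ≤ x ≤ 52 — valid
Class 3: x > 52 — invalid
Total equivalence classes: 3

3 equivalence classes


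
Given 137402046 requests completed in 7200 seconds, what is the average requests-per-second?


Formula: throughput = requests / seconds
throughput = 137402046 / 7200
throughput = 19083.62 requests/second

19083.62 requests/second


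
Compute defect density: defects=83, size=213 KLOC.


Defect density = defects / KLOC
Defect density = 83 / 213
Defect density = 0.39 defects/KLOC

0.39 defects/KLOC


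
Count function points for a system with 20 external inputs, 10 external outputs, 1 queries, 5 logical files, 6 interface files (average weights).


UFP = EI*4 + EO*5 + EQ*4 + ILF*10 + EIF*7
UFP = 20*4 + 10*5 + 1*4 + 5*10 + 6*7
UFP = 80 + 50 + 4 + 50 + 42
UFP = 226

226


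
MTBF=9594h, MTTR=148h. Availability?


Availability = MTBF / (MTBF + MTTR)
Availability = 9594 / (9594 + 148)
Availability = 9594 / 9742
Availability = 98.4808%

98.4808%


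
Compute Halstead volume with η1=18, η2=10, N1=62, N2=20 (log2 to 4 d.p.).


Formula: V = N * log2(η), where N = N1 + N2 and η = η1 + η2
η = 18 + 10 = 28
N = 62 + 20 = 82
log2(28) ≈ 4.8074
V = 82 * 4.8074 = 394.21

394.21


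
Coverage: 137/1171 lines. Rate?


Coverage = covered / total * 100
Coverage = 137 / 1171 * 100
Coverage = 11.7%

11.7%


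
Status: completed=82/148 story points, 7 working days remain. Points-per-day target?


Formula: Required rate = Remaining points / Days left
Remaining = 148 - 82 = 66 points
Required rate = 66 / 7 = 9.43 points/day

9.43 points/day


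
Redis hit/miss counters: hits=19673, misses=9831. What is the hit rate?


Formula: hit rate = hits / (hits + misses) * 100
hit rate = 19673 / (19673 + 9831) * 100
hit rate = 19673 / 29504 * 100
hit rate = 66.68%

66.68%


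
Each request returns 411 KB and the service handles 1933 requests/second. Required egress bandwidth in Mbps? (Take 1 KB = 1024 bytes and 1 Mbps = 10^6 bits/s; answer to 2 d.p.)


Formula: Mbps = payload_bytes * RPS * 8 / 1e6
Payload per request = 411 KB = 411 * 1024 = 420864 bytes
Total bytes/sec = 420864 * 1933 = 813530112
Total bits/sec = 813530112 * 8 = 6508240896
Mbps = 6508240896 / 1e6 = 6508.24

6508.24 Mbps


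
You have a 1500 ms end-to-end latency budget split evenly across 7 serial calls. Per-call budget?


Formula: per_stage = total_budget / stages
per_stage = 1500 / 7
per_stage = 214.29 ms

214.29 ms


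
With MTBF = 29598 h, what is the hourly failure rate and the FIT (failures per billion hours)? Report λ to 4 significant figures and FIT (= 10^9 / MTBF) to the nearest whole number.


Formula: λ = 1 / MTBF; FIT = λ × 1e9 = 1e9 / MTBF
λ = 1 / 29598 ≈ 3.379e-05 failures/hour
FIT = 1e9 / 29598 ≈ 33786 failures per 1e9 hours (nearest whole number)

λ = 3.379e-05 /h, FIT = 33786
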